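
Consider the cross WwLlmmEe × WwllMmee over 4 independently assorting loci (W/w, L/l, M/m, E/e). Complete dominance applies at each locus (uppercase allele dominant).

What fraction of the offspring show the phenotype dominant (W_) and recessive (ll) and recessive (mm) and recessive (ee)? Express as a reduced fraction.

WwLlmmEe gametes: WLmE×2, WLme×2, WlmE×2, Wlme×2, wLmE×2, wLme×2, wlmE×2, wlme×2
WwllMmee gametes: WlMe×4, Wlme×4, wlMe×4, wlme×4
WwLlmmEe×WwllMmee grid (16·16=256): WWLlMmEe=8 WWLlMmee=8 WWLlmmEe=8 WWLlmmee=8 WWllMmEe=8 WWllMmee=8 WWllmmEe=8 WWllmmee=8 WwLlMmEe=16 WwLlMmee=16 WwLlmmEe=16 WwLlmmee=16 WwllMmEe=16 WwllMmee=16 WwllmmEe=16 Wwllmmee=16 wwLlMmEe=8 wwLlMmee=8 wwLlmmEe=8 wwLlmmee=8 wwllMmEe=8 wwllMmee=8 wwllmmEe=8 wwllmmee=8
W_ ll mm ee hits 24/256; gcd=8; 24÷8/256÷8 = 3/32

P(W_ ll mm ee) = 3/32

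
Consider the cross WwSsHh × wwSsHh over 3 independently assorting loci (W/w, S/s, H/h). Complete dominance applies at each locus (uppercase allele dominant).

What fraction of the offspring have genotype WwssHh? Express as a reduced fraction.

P(WwssHh) = 1/16

WwSsHh gametes: WSH×1, WSh×1, WsH×1, Wsh×1, wSH×1, wSh×1, wsH×1, wsh×1
wwSsHh gametes: wSH×2, wSh×2, wsH×2, wsh×2
WwSsHh×wwSsHh grid (8·8=64): WwSSHH=2 WwSSHh=4 WwSShh=2 WwSsHH=4 WwSsHh=8 WwSshh=4 WwssHH=2 WwssHh=4 Wwsshh=2 wwSSHH=2 wwSSHh=4 wwSShh=2 wwSsHH=4 wwSsHh=8 wwSshh=4 wwssHH=2 wwssHh=4 wwsshh=2
WwssHh hits 4/64; gcd=4; 4÷4/64÷4 = 1/16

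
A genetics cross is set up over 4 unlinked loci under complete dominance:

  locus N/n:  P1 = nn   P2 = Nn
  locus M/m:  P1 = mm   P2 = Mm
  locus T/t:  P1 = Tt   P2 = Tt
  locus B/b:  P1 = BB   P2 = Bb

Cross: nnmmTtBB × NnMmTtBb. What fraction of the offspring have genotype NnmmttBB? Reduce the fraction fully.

nnmmTtBB gametes: nmTB×8, nmtB×8
NnMmTtBb gametes: NMTB×1, NMTb×1, NMtB×1, NMtb×1, NmTB×1, NmTb×1, NmtB×1, Nmtb×1, nMTB×1, nMTb×1, nMtB×1, nMtb×1, nmTB×1, nmTb×1, nmtB×1, nmtb×1
nnmmTtBB×NnMmTtBb grid (16·16=256): NnMmTTBB=8 NnMmTTBb=8 NnMmTtBB=16 NnMmTtBb=16 NnMmttBB=8 NnMmttBb=8 NnmmTTBB=8 NnmmTTBb=8 NnmmTtBB=16 NnmmTtBb=16 NnmmttBB=8 NnmmttBb=8 nnMmTTBB=8 nnMmTTBb=8 nnMmTtBB=16 nnMmTtBb=16 nnMmttBB=8 nnMmttBb=8 nnmmTTBB=8 nnmmTTBb=8 nnmmTtBB=16 nnmmTtBb=16 nnmmttBB=8 nnmmttBb=8
NnmmttBB hits 8/256; gcd=8; 8÷8/256÷8 = 1/32

P(NnmmttBB) = 1/32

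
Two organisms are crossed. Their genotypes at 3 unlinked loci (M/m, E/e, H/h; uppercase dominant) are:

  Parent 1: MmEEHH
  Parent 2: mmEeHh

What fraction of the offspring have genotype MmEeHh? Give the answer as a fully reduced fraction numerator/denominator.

P(MmEeHh) = 1/8

MmEEHH gametes: MEH×4, mEH×4
mmEeHh gametes: mEH×2, mEh×2, meH×2, meh×2
MmEEHH×mmEeHh grid (8·8=64): MmEEHH=8 MmEEHh=8 MmEeHH=8 MmEeHh=8 mmEEHH=8 mmEEHh=8 mmEeHH=8 mmEeHh=8
MmEeHh hits 8/64; gcd=8; 8÷8/64÷8 = 1/8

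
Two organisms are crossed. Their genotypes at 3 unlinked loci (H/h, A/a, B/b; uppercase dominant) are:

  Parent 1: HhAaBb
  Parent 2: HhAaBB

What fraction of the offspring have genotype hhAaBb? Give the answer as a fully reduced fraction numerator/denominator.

HhAaBb gametes: HAB×1, HAb×1, HaB×1, Hab×1, hAB×1, hAb×1, haB×1, hab×1
HhAaBB gametes: HAB×2, HaB×2, hAB×2, haB×2
HhAaBb×HhAaBB grid (8·8=64): HHAABB=2 HHAABb=2 HHAaBB=4 HHAaBb=4 HHaaBB=2 HHaaBb=2 HhAABB=4 HhAABb=4 HhAaBB=8 HhAaBb=8 HhaaBB=4 HhaaBb=4 hhAABB=2 hhAABb=2 hhAaBB=4 hhAaBb=4 hhaaBB=2 hhaaBb=2
hhAaBb hits 4/64; gcd=4; 4÷4/64÷4 = 1/16

P(hhAaBb) = 1/16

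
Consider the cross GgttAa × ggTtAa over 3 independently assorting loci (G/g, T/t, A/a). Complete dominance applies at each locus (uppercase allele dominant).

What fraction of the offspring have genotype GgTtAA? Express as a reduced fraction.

GgttAa gametes: GtA×2, Gta×2, gtA×2, gta×2
ggTtAa gametes: gTA×2, gTa×2, gtA×2, gta×2
GgttAa×ggTtAa grid (8·8=64): GgTtAA=4 GgTtAa=8 GgTtaa=4 GgttAA=4 GgttAa=8 Ggttaa=4 ggTtAA=4 ggTtAa=8 ggTtaa=4 ggttAA=4 ggttAa=8 ggttaa=4
GgTtAA hits 4/64; gcd=4; 4÷4/64÷4 = 1/16

P(GgTtAA) = 1/16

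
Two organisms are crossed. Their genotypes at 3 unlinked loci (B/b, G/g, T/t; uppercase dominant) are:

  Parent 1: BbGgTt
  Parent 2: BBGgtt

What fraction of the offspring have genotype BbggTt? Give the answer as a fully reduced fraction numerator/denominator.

BbGgTt gametes: BGT×1, BGt×1, BgT×1, Bgt×1, bGT×1, bGt×1, bgT×1, bgt×1
BBGgtt gametes: BGt×4, Bgt×4
BbGgTt×BBGgtt grid (8·8=64): BBGGTt=4 BBGGtt=4 BBGgTt=8 BBGgtt=8 BBggTt=4 BBggtt=4 BbGGTt=4 BbGGtt=4 BbGgTt=8 BbGgtt=8 BbggTt=4 Bbggtt=4
BbggTt hits 4/64; gcd=4; 4÷4/64÷4 = 1/16

P(BbggTt) = 1/16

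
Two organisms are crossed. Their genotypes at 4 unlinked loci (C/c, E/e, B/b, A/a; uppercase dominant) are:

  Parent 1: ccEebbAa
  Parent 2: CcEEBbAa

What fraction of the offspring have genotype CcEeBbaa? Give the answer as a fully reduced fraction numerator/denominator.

ccEebbAa gametes: cEbA×4, cEba×4, cebA×4, ceba×4
CcEEBbAa gametes: CEBA×2, CEBa×2, CEbA×2, CEba×2, cEBA×2, cEBa×2, cEbA×2, cEba×2
ccEebbAa×CcEEBbAa grid (16·16=256): CcEEBbAA=8 CcEEBbAa=16 CcEEBbaa=8 CcEEbbAA=8 CcEEbbAa=16 CcEEbbaa=8 CcEeBbAA=8 CcEeBbAa=16 CcEeBbaa=8 CcEebbAA=8 CcEebbAa=16 CcEebbaa=8 ccEEBbAA=8 ccEEBbAa=16 ccEEBbaa=8 ccEEbbAA=8 ccEEbbAa=16 ccEEbbaa=8 ccEeBbAA=8 ccEeBbAa=16 ccEeBbaa=8 ccEebbAA=8 ccEebbAa=16 ccEebbaa=8
CcEeBbaa hits 8/256; gcd=8; 8÷8/256÷8 = 1/32

P(CcEeBbaa) = 1/32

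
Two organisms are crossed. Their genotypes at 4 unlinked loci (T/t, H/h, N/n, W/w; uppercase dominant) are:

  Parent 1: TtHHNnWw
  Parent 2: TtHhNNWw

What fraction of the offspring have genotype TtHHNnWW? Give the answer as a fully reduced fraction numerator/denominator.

P(TtHHNnWW) = 1/32

TtHHNnWw gametes: THNW×2, THNw×2, THnW×2, THnw×2, tHNW×2, tHNw×2, tHnW×2, tHnw×2
TtHhNNWw gametes: THNW×2, THNw×2, ThNW×2, ThNw×2, tHNW×2, tHNw×2, thNW×2, thNw×2
TtHHNnWw×TtHhNNWw grid (16·16=256): TTHHNNWW=4 TTHHNNWw=8 TTHHNNww=4 TTHHNnWW=4 TTHHNnWw=8 TTHHNnww=4 TTHhNNWW=4 TTHhNNWw=8 TTHhNNww=4 TTHhNnWW=4 TTHhNnWw=8 TTHhNnww=4 TtHHNNWW=8 TtHHNNWw=16 TtHHNNww=8 TtHHNnWW=8 TtHHNnWw=16 TtHHNnww=8 TtHhNNWW=8 TtHhNNWw=16 TtHhNNww=8 TtHhNnWW=8 TtHhNnWw=16 TtHhNnww=8 ttHHNNWW=4 ttHHNNWw=8 ttHHNNww=4 ttHHNnWW=4 ttHHNnWw=8 ttHHNnww=4 ttHhNNWW=4 ttHhNNWw=8 ttHhNNww=4 ttHhNnWW=4 ttHhNnWw=8 ttHhNnww=4
TtHHNnWW hits 8/256; gcd=8; 8÷8/256÷8 = 1/32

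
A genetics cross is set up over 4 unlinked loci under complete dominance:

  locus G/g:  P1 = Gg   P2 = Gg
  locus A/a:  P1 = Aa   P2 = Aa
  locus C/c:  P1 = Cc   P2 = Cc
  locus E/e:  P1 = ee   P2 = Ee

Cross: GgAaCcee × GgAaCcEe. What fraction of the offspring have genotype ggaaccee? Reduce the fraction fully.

P(ggaaccee) = 1/128

GgAaCcee gametes: GACe×2, GAce×2, GaCe×2, Gace×2, gACe×2, gAce×2, gaCe×2, gace×2
GgAaCcEe gametes: GACE×1, GACe×1, GAcE×1, GAce×1, GaCE×1, GaCe×1, GacE×1, Gace×1, gACE×1, gACe×1, gAcE×1, gAce×1, gaCE×1, gaCe×1, gacE×1, gace×1
GgAaCcee×GgAaCcEe grid (16·16=256): GGAACCEe=2 GGAACCee=2 GGAACcEe=4 GGAACcee=4 GGAAccEe=2 GGAAccee=2 GGAaCCEe=4 GGAaCCee=4 GGAaCcEe=8 GGAaCcee=8 GGAaccEe=4 GGAaccee=4 GGaaCCEe=2 GGaaCCee=2 GGaaCcEe=4 GGaaCcee=4 GGaaccEe=2 GGaaccee=2 GgAACCEe=4 GgAACCee=4 GgAACcEe=8 GgAACcee=8 GgAAccEe=4 GgAAccee=4 GgAaCCEe=8 GgAaCCee=8 GgAaCcEe=16 GgAaCcee=16 GgAaccEe=8 GgAaccee=8 GgaaCCEe=4 GgaaCCee=4 GgaaCcEe=8 GgaaCcee=8 GgaaccEe=4 Ggaaccee=4 ggAACCEe=2 ggAACCee=2 ggAACcEe=4 ggAACcee=4 ggAAccEe=2 ggAAccee=2 ggAaCCEe=4 ggAaCCee=4 ggAaCcEe=8 ggAaCcee=8 ggAaccEe=4 ggAaccee=4 ggaaCCEe=2 ggaaCCee=2 ggaaCcEe=4 ggaaCcee=4 ggaaccEe=2 ggaaccee=2
ggaaccee hits 2/256; gcd=2; 2÷2/256÷2 = 1/128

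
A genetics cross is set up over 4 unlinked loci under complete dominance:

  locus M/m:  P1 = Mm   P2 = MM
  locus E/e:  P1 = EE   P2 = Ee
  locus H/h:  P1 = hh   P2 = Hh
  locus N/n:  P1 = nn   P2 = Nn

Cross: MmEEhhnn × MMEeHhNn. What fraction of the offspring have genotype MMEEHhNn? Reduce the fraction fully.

P(MMEEHhNn) = 1/16

MmEEhhnn gametes: MEhn×8, mEhn×8
MMEeHhNn gametes: MEHN×2, MEHn×2, MEhN×2, MEhn×2, MeHN×2, MeHn×2, MehN×2, Mehn×2
MmEEhhnn×MMEeHhNn grid (16·16=256): MMEEHhNn=16 MMEEHhnn=16 MMEEhhNn=16 MMEEhhnn=16 MMEeHhNn=16 MMEeHhnn=16 MMEehhNn=16 MMEehhnn=16 MmEEHhNn=16 MmEEHhnn=16 MmEEhhNn=16 MmEEhhnn=16 MmEeHhNn=16 MmEeHhnn=16 MmEehhNn=16 MmEehhnn=16
MMEEHhNn hits 16/256; gcd=16; 16÷16/256÷16 = 1/16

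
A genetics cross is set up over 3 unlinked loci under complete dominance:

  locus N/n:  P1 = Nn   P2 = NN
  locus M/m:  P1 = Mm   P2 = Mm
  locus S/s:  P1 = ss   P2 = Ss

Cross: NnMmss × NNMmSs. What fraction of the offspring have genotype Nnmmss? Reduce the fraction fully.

NnMmss gametes: NMs×2, Nms×2, nMs×2, nms×2
NNMmSs gametes: NMS×2, NMs×2, NmS×2, Nms×2
NnMmss×NNMmSs grid (8·8=64): NNMMSs=4 NNMMss=4 NNMmSs=8 NNMmss=8 NNmmSs=4 NNmmss=4 NnMMSs=4 NnMMss=4 NnMmSs=8 NnMmss=8 NnmmSs=4 Nnmmss=4
Nnmmss hits 4/64; gcd=4; 4÷4/64÷4 = 1/16

P(Nnmmss) = 1/16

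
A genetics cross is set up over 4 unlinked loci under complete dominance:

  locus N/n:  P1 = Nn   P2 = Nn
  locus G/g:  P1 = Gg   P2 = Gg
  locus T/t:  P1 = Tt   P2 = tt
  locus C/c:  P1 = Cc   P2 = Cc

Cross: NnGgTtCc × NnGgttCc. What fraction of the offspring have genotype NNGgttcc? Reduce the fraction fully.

NnGgTtCc gametes: NGTC×1, NGTc×1, NGtC×1, NGtc×1, NgTC×1, NgTc×1, NgtC×1, Ngtc×1, nGTC×1, nGTc×1, nGtC×1, nGtc×1, ngTC×1, ngTc×1, ngtC×1, ngtc×1
NnGgttCc gametes: NGtC×2, NGtc×2, NgtC×2, Ngtc×2, nGtC×2, nGtc×2, ngtC×2, ngtc×2
NnGgTtCc×NnGgttCc grid (16·16=256): NNGGTtCC=2 NNGGTtCc=4 NNGGTtcc=2 NNGGttCC=2 NNGGttCc=4 NNGGttcc=2 NNGgTtCC=4 NNGgTtCc=8 NNGgTtcc=4 NNGgttCC=4 NNGgttCc=8 NNGgttcc=4 NNggTtCC=2 NNggTtCc=4 NNggTtcc=2 NNggttCC=2 NNggttCc=4 NNggttcc=2 NnGGTtCC=4 NnGGTtCc=8 NnGGTtcc=4 NnGGttCC=4 NnGGttCc=8 NnGGttcc=4 NnGgTtCC=8 NnGgTtCc=16 NnGgTtcc=8 NnGgttCC=8 NnGgttCc=16 NnGgttcc=8 NnggTtCC=4 NnggTtCc=8 NnggTtcc=4 NnggttCC=4 NnggttCc=8 Nnggttcc=4 nnGGTtCC=2 nnGGTtCc=4 nnGGTtcc=2 nnGGttCC=2 nnGGttCc=4 nnGGttcc=2 nnGgTtCC=4 nnGgTtCc=8 nnGgTtcc=4 nnGgttCC=4 nnGgttCc=8 nnGgttcc=4 nnggTtCC=2 nnggTtCc=4 nnggTtcc=2 nnggttCC=2 nnggttCc=4 nnggttcc=2
NNGgttcc hits 4/256; gcd=4; 4÷4/256÷4 = 1/64

P(NNGgttcc) = 1/64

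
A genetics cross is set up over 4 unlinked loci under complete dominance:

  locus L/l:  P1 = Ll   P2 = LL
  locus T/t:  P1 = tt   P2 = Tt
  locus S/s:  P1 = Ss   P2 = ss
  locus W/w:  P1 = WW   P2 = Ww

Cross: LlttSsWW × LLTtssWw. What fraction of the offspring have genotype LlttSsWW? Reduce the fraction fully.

P(LlttSsWW) = 1/16

LlttSsWW gametes: LtSW×4, LtsW×4, ltSW×4, ltsW×4
LLTtssWw gametes: LTsW×4, LTsw×4, LtsW×4, Ltsw×4
LlttSsWW×LLTtssWw grid (16·16=256): LLTtSsWW=16 LLTtSsWw=16 LLTtssWW=16 LLTtssWw=16 LLttSsWW=16 LLttSsWw=16 LLttssWW=16 LLttssWw=16 LlTtSsWW=16 LlTtSsWw=16 LlTtssWW=16 LlTtssWw=16 LlttSsWW=16 LlttSsWw=16 LlttssWW=16 LlttssWw=16
LlttSsWW hits 16/256; gcd=16; 16÷16/256÷16 = 1/16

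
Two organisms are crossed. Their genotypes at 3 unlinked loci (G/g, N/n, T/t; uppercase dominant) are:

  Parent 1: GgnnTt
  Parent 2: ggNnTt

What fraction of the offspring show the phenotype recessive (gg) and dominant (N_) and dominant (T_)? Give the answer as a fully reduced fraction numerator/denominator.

GgnnTt gametes: GnT×2, Gnt×2, gnT×2, gnt×2
ggNnTt gametes: gNT×2, gNt×2, gnT×2, gnt×2
GgnnTt×ggNnTt grid (8·8=64): GgNnTT=4 GgNnTt=8 GgNntt=4 GgnnTT=4 GgnnTt=8 Ggnntt=4 ggNnTT=4 ggNnTt=8 ggNntt=4 ggnnTT=4 ggnnTt=8 ggnntt=4
gg N_ T_ hits 12/64; gcd=4; 12÷4/64÷4 = 3/16

P(gg N_ T_) = 3/16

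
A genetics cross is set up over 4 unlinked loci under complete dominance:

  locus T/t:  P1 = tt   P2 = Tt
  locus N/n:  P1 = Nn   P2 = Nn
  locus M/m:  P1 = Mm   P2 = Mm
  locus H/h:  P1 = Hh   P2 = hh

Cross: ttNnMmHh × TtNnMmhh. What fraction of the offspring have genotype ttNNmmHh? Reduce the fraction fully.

ttNnMmHh gametes: tNMH×2, tNMh×2, tNmH×2, tNmh×2, tnMH×2, tnMh×2, tnmH×2, tnmh×2
TtNnMmhh gametes: TNMh×2, TNmh×2, TnMh×2, Tnmh×2, tNMh×2, tNmh×2, tnMh×2, tnmh×2
ttNnMmHh×TtNnMmhh grid (16·16=256): TtNNMMHh=4 TtNNMMhh=4 TtNNMmHh=8 TtNNMmhh=8 TtNNmmHh=4 TtNNmmhh=4 TtNnMMHh=8 TtNnMMhh=8 TtNnMmHh=16 TtNnMmhh=16 TtNnmmHh=8 TtNnmmhh=8 TtnnMMHh=4 TtnnMMhh=4 TtnnMmHh=8 TtnnMmhh=8 TtnnmmHh=4 Ttnnmmhh=4 ttNNMMHh=4 ttNNMMhh=4 ttNNMmHh=8 ttNNMmhh=8 ttNNmmHh=4 ttNNmmhh=4 ttNnMMHh=8 ttNnMMhh=8 ttNnMmHh=16 ttNnMmhh=16 ttNnmmHh=8 ttNnmmhh=8 ttnnMMHh=4 ttnnMMhh=4 ttnnMmHh=8 ttnnMmhh=8 ttnnmmHh=4 ttnnmmhh=4
ttNNmmHh hits 4/256; gcd=4; 4÷4/256÷4 = 1/64

P(ttNNmmHh) = 1/64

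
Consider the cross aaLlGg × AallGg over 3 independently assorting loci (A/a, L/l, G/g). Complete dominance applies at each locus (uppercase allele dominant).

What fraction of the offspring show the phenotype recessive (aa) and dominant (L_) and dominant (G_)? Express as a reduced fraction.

P(aa L_ G_) = 3/16

aaLlGg gametes: aLG×2, aLg×2, alG×2, alg×2
AallGg gametes: AlG×2, Alg×2, alG×2, alg×2
aaLlGg×AallGg grid (8·8=64): AaLlGG=4 AaLlGg=8 AaLlgg=4 AallGG=4 AallGg=8 Aallgg=4 aaLlGG=4 aaLlGg=8 aaLlgg=4 aallGG=4 aallGg=8 aallgg=4
aa L_ G_ hits 12/64; gcd=4; 12÷4/64÷4 = 3/16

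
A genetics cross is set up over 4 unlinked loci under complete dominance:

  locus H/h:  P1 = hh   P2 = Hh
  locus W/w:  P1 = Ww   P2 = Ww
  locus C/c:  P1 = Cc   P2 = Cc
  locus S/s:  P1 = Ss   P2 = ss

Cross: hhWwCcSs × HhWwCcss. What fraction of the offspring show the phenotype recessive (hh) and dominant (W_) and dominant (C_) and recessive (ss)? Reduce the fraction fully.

P(hh W_ C_ ss) = 9/64

hhWwCcSs gametes: hWCS×2, hWCs×2, hWcS×2, hWcs×2, hwCS×2, hwCs×2, hwcS×2, hwcs×2
HhWwCcss gametes: HWCs×2, HWcs×2, HwCs×2, Hwcs×2, hWCs×2, hWcs×2, hwCs×2, hwcs×2
hhWwCcSs×HhWwCcss grid (16·16=256): HhWWCCSs=4 HhWWCCss=4 HhWWCcSs=8 HhWWCcss=8 HhWWccSs=4 HhWWccss=4 HhWwCCSs=8 HhWwCCss=8 HhWwCcSs=16 HhWwCcss=16 HhWwccSs=8 HhWwccss=8 HhwwCCSs=4 HhwwCCss=4 HhwwCcSs=8 HhwwCcss=8 HhwwccSs=4 Hhwwccss=4 hhWWCCSs=4 hhWWCCss=4 hhWWCcSs=8 hhWWCcss=8 hhWWccSs=4 hhWWccss=4 hhWwCCSs=8 hhWwCCss=8 hhWwCcSs=16 hhWwCcss=16 hhWwccSs=8 hhWwccss=8 hhwwCCSs=4 hhwwCCss=4 hhwwCcSs=8 hhwwCcss=8 hhwwccSs=4 hhwwccss=4
hh W_ C_ ss hits 36/256; gcd=4; 36÷4/256÷4 = 9/64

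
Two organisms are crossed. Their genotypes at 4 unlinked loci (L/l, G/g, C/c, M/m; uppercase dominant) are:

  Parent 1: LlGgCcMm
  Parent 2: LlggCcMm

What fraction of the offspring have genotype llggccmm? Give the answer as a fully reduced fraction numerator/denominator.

LlGgCcMm gametes: LGCM×1, LGCm×1, LGcM×1, LGcm×1, LgCM×1, LgCm×1, LgcM×1, Lgcm×1, lGCM×1, lGCm×1, lGcM×1, lGcm×1, lgCM×1, lgCm×1, lgcM×1, lgcm×1
LlggCcMm gametes: LgCM×2, LgCm×2, LgcM×2, Lgcm×2, lgCM×2, lgCm×2, lgcM×2, lgcm×2
LlGgCcMm×LlggCcMm grid (16·16=256): LLGgCCMM=2 LLGgCCMm=4 LLGgCCmm=2 LLGgCcMM=4 LLGgCcMm=8 LLGgCcmm=4 LLGgccMM=2 LLGgccMm=4 LLGgccmm=2 LLggCCMM=2 LLggCCMm=4 LLggCCmm=2 LLggCcMM=4 LLggCcMm=8 LLggCcmm=4 LLggccMM=2 LLggccMm=4 LLggccmm=2 LlGgCCMM=4 LlGgCCMm=8 LlGgCCmm=4 LlGgCcMM=8 LlGgCcMm=16 LlGgCcmm=8 LlGgccMM=4 LlGgccMm=8 LlGgccmm=4 LlggCCMM=4 LlggCCMm=8 LlggCCmm=4 LlggCcMM=8 LlggCcMm=16 LlggCcmm=8 LlggccMM=4 LlggccMm=8 Llggccmm=4 llGgCCMM=2 llGgCCMm=4 llGgCCmm=2 llGgCcMM=4 llGgCcMm=8 llGgCcmm=4 llGgccMM=2 llGgccMm=4 llGgccmm=2 llggCCMM=2 llggCCMm=4 llggCCmm=2 llggCcMM=4 llggCcMm=8 llggCcmm=4 llggccMM=2 llggccMm=4 llggccmm=2
llggccmm hits 2/256; gcd=2; 2÷2/256÷2 = 1/128

P(llggccmm) = 1/128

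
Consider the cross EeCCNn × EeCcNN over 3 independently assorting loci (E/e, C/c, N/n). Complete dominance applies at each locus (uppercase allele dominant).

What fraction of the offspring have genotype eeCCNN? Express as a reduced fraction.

P(eeCCNN) = 1/16

EeCCNn gametes: ECN×2, ECn×2, eCN×2, eCn×2
EeCcNN gametes: ECN×2, EcN×2, eCN×2, ecN×2
EeCCNn×EeCcNN grid (8·8=64): EECCNN=4 EECCNn=4 EECcNN=4 EECcNn=4 EeCCNN=8 EeCCNn=8 EeCcNN=8 EeCcNn=8 eeCCNN=4 eeCCNn=4 eeCcNN=4 eeCcNn=4
eeCCNN hits 4/64; gcd=4; 4÷4/64÷4 = 1/16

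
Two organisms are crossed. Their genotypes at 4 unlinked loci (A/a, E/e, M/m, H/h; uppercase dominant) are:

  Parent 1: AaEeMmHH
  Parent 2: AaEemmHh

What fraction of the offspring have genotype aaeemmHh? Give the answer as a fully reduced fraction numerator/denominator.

P(aaeemmHh) = 1/64

AaEeMmHH gametes: AEMH×2, AEmH×2, AeMH×2, AemH×2, aEMH×2, aEmH×2, aeMH×2, aemH×2
AaEemmHh gametes: AEmH×2, AEmh×2, AemH×2, Aemh×2, aEmH×2, aEmh×2, aemH×2, aemh×2
AaEeMmHH×AaEemmHh grid (16·16=256): AAEEMmHH=4 AAEEMmHh=4 AAEEmmHH=4 AAEEmmHh=4 AAEeMmHH=8 AAEeMmHh=8 AAEemmHH=8 AAEemmHh=8 AAeeMmHH=4 AAeeMmHh=4 AAeemmHH=4 AAeemmHh=4 AaEEMmHH=8 AaEEMmHh=8 AaEEmmHH=8 AaEEmmHh=8 AaEeMmHH=16 AaEeMmHh=16 AaEemmHH=16 AaEemmHh=16 AaeeMmHH=8 AaeeMmHh=8 AaeemmHH=8 AaeemmHh=8 aaEEMmHH=4 aaEEMmHh=4 aaEEmmHH=4 aaEEmmHh=4 aaEeMmHH=8 aaEeMmHh=8 aaEemmHH=8 aaEemmHh=8 aaeeMmHH=4 aaeeMmHh=4 aaeemmHH=4 aaeemmHh=4
aaeemmHh hits 4/256; gcd=4; 4÷4/256÷4 = 1/64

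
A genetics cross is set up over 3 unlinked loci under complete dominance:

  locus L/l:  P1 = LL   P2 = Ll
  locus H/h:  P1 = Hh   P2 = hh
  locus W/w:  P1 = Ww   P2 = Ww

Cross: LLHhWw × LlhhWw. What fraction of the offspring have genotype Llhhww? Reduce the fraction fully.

P(Llhhww) = 1/16

LLHhWw gametes: LHW×2, LHw×2, LhW×2, Lhw×2
LlhhWw gametes: LhW×2, Lhw×2, lhW×2, lhw×2
LLHhWw×LlhhWw grid (8·8=64): LLHhWW=4 LLHhWw=8 LLHhww=4 LLhhWW=4 LLhhWw=8 LLhhww=4 LlHhWW=4 LlHhWw=8 LlHhww=4 LlhhWW=4 LlhhWw=8 Llhhww=4
Llhhww hits 4/64; gcd=4; 4÷4/64÷4 = 1/16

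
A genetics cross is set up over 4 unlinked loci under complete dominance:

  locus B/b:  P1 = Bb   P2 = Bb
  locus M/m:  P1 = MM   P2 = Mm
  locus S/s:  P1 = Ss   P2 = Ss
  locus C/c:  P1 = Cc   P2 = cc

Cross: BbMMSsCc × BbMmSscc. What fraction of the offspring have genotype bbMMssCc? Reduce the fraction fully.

P(bbMMssCc) = 1/64

BbMMSsCc gametes: BMSC×2, BMSc×2, BMsC×2, BMsc×2, bMSC×2, bMSc×2, bMsC×2, bMsc×2
BbMmSscc gametes: BMSc×2, BMsc×2, BmSc×2, Bmsc×2, bMSc×2, bMsc×2, bmSc×2, bmsc×2
BbMMSsCc×BbMmSscc grid (16·16=256): BBMMSSCc=4 BBMMSScc=4 BBMMSsCc=8 BBMMSscc=8 BBMMssCc=4 BBMMsscc=4 BBMmSSCc=4 BBMmSScc=4 BBMmSsCc=8 BBMmSscc=8 BBMmssCc=4 BBMmsscc=4 BbMMSSCc=8 BbMMSScc=8 BbMMSsCc=16 BbMMSscc=16 BbMMssCc=8 BbMMsscc=8 BbMmSSCc=8 BbMmSScc=8 BbMmSsCc=16 BbMmSscc=16 BbMmssCc=8 BbMmsscc=8 bbMMSSCc=4 bbMMSScc=4 bbMMSsCc=8 bbMMSscc=8 bbMMssCc=4 bbMMsscc=4 bbMmSSCc=4 bbMmSScc=4 bbMmSsCc=8 bbMmSscc=8 bbMmssCc=4 bbMmsscc=4
bbMMssCc hits 4/256; gcd=4; 4÷4/256÷4 = 1/64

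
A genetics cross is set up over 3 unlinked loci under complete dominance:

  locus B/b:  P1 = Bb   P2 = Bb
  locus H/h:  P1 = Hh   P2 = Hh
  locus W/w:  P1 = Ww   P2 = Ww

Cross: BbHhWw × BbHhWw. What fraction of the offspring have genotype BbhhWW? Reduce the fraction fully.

BbHhWw gametes: BHW×1, BHw×1, BhW×1, Bhw×1, bHW×1, bHw×1, bhW×1, bhw×1
BbHhWw gametes: BHW×1, BHw×1, BhW×1, Bhw×1, bHW×1, bHw×1, bhW×1, bhw×1
BbHhWw×BbHhWw grid (8·8=64): BBHHWW=1 BBHHWw=2 BBHHww=1 BBHhWW=2 BBHhWw=4 BBHhww=2 BBhhWW=1 BBhhWw=2 BBhhww=1 BbHHWW=2 BbHHWw=4 BbHHww=2 BbHhWW=4 BbHhWw=8 BbHhww=4 BbhhWW=2 BbhhWw=4 Bbhhww=2 bbHHWW=1 bbHHWw=2 bbHHww=1 bbHhWW=2 bbHhWw=4 bbHhww=2 bbhhWW=1 bbhhWw=2 bbhhww=1
BbhhWW hits 2/64; gcd=2; 2÷2/64÷2 = 1/32

P(BbhhWW) = 1/32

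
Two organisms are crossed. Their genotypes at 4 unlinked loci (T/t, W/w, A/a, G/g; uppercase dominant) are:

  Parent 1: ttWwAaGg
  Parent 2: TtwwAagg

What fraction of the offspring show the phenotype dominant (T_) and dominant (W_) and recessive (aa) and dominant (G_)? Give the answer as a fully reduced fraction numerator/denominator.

P(T_ W_ aa G_) = 1/32

ttWwAaGg gametes: tWAG×2, tWAg×2, tWaG×2, tWag×2, twAG×2, twAg×2, twaG×2, twag×2
TtwwAagg gametes: TwAg×4, Twag×4, twAg×4, twag×4
ttWwAaGg×TtwwAagg grid (16·16=256): TtWwAAGg=8 TtWwAAgg=8 TtWwAaGg=16 TtWwAagg=16 TtWwaaGg=8 TtWwaagg=8 TtwwAAGg=8 TtwwAAgg=8 TtwwAaGg=16 TtwwAagg=16 TtwwaaGg=8 Ttwwaagg=8 ttWwAAGg=8 ttWwAAgg=8 ttWwAaGg=16 ttWwAagg=16 ttWwaaGg=8 ttWwaagg=8 ttwwAAGg=8 ttwwAAgg=8 ttwwAaGg=16 ttwwAagg=16 ttwwaaGg=8 ttwwaagg=8
T_ W_ aa G_ hits 8/256; gcd=8; 8÷8/256÷8 = 1/32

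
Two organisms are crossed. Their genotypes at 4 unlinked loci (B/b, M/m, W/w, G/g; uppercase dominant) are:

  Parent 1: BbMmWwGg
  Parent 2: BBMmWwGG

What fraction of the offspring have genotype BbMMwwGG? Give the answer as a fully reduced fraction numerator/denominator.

P(BbMMwwGG) = 1/64

BbMmWwGg gametes: BMWG×1, BMWg×1, BMwG×1, BMwg×1, BmWG×1, BmWg×1, BmwG×1, Bmwg×1, bMWG×1, bMWg×1, bMwG×1, bMwg×1, bmWG×1, bmWg×1, bmwG×1, bmwg×1
BBMmWwGG gametes: BMWG×4, BMwG×4, BmWG×4, BmwG×4
BbMmWwGg×BBMmWwGG grid (16·16=256): BBMMWWGG=4 BBMMWWGg=4 BBMMWwGG=8 BBMMWwGg=8 BBMMwwGG=4 BBMMwwGg=4 BBMmWWGG=8 BBMmWWGg=8 BBMmWwGG=16 BBMmWwGg=16 BBMmwwGG=8 BBMmwwGg=8 BBmmWWGG=4 BBmmWWGg=4 BBmmWwGG=8 BBmmWwGg=8 BBmmwwGG=4 BBmmwwGg=4 BbMMWWGG=4 BbMMWWGg=4 BbMMWwGG=8 BbMMWwGg=8 BbMMwwGG=4 BbMMwwGg=4 BbMmWWGG=8 BbMmWWGg=8 BbMmWwGG=16 BbMmWwGg=16 BbMmwwGG=8 BbMmwwGg=8 BbmmWWGG=4 BbmmWWGg=4 BbmmWwGG=8 BbmmWwGg=8 BbmmwwGG=4 BbmmwwGg=4
BbMMwwGG hits 4/256; gcd=4; 4÷4/256÷4 = 1/64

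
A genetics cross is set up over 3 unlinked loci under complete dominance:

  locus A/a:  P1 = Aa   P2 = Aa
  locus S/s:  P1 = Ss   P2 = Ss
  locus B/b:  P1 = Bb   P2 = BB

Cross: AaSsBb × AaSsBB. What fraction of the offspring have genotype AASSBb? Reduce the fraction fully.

AaSsBb gametes: ASB×1, ASb×1, AsB×1, Asb×1, aSB×1, aSb×1, asB×1, asb×1
AaSsBB gametes: ASB×2, AsB×2, aSB×2, asB×2
AaSsBb×AaSsBB grid (8·8=64): AASSBB=2 AASSBb=2 AASsBB=4 AASsBb=4 AAssBB=2 AAssBb=2 AaSSBB=4 AaSSBb=4 AaSsBB=8 AaSsBb=8 AassBB=4 AassBb=4 aaSSBB=2 aaSSBb=2 aaSsBB=4 aaSsBb=4 aassBB=2 aassBb=2
AASSBb hits 2/64; gcd=2; 2÷2/64÷2 = 1/32

P(AASSBb) = 1/32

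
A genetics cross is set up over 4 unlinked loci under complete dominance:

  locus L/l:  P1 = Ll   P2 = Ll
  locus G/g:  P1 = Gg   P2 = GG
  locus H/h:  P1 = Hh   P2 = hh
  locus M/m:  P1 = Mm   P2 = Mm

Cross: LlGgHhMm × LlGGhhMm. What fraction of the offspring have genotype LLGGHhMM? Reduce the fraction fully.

LlGgHhMm gametes: LGHM×1, LGHm×1, LGhM×1, LGhm×1, LgHM×1, LgHm×1, LghM×1, Lghm×1, lGHM×1, lGHm×1, lGhM×1, lGhm×1, lgHM×1, lgHm×1, lghM×1, lghm×1
LlGGhhMm gametes: LGhM×4, LGhm×4, lGhM×4, lGhm×4
LlGgHhMm×LlGGhhMm grid (16·16=256): LLGGHhMM=4 LLGGHhMm=8 LLGGHhmm=4 LLGGhhMM=4 LLGGhhMm=8 LLGGhhmm=4 LLGgHhMM=4 LLGgHhMm=8 LLGgHhmm=4 LLGghhMM=4 LLGghhMm=8 LLGghhmm=4 LlGGHhMM=8 LlGGHhMm=16 LlGGHhmm=8 LlGGhhMM=8 LlGGhhMm=16 LlGGhhmm=8 LlGgHhMM=8 LlGgHhMm=16 LlGgHhmm=8 LlGghhMM=8 LlGghhMm=16 LlGghhmm=8 llGGHhMM=4 llGGHhMm=8 llGGHhmm=4 llGGhhMM=4 llGGhhMm=8 llGGhhmm=4 llGgHhMM=4 llGgHhMm=8 llGgHhmm=4 llGghhMM=4 llGghhMm=8 llGghhmm=4
LLGGHhMM hits 4/256; gcd=4; 4÷4/256÷4 = 1/64

P(LLGGHhMM) = 1/64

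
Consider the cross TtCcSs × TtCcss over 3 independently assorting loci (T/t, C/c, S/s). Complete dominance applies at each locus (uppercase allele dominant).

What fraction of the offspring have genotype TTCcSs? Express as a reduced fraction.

TtCcSs gametes: TCS×1, TCs×1, TcS×1, Tcs×1, tCS×1, tCs×1, tcS×1, tcs×1
TtCcss gametes: TCs×2, Tcs×2, tCs×2, tcs×2
TtCcSs×TtCcss grid (8·8=64): TTCCSs=2 TTCCss=2 TTCcSs=4 TTCcss=4 TTccSs=2 TTccss=2 TtCCSs=4 TtCCss=4 TtCcSs=8 TtCcss=8 TtccSs=4 Ttccss=4 ttCCSs=2 ttCCss=2 ttCcSs=4 ttCcss=4 ttccSs=2 ttccss=2
TTCcSs hits 4/64; gcd=4; 4÷4/64÷4 = 1/16

P(TTCcSs) = 1/16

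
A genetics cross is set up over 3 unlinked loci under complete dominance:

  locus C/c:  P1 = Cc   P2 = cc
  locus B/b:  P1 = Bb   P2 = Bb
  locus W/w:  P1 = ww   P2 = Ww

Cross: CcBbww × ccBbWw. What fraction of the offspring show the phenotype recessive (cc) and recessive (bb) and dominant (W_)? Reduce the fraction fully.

P(cc bb W_) = 1/16

CcBbww gametes: CBw×2, Cbw×2, cBw×2, cbw×2
ccBbWw gametes: cBW×2, cBw×2, cbW×2, cbw×2
CcBbww×ccBbWw grid (8·8=64): CcBBWw=4 CcBBww=4 CcBbWw=8 CcBbww=8 CcbbWw=4 Ccbbww=4 ccBBWw=4 ccBBww=4 ccBbWw=8 ccBbww=8 ccbbWw=4 ccbbww=4
cc bb W_ hits 4/64; gcd=4; 4÷4/64÷4 = 1/16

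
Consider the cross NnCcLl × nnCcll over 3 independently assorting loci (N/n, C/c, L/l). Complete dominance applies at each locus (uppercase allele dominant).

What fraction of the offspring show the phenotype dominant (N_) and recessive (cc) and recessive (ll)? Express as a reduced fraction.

P(N_ cc ll) = 1/16

NnCcLl gametes: NCL×1, NCl×1, NcL×1, Ncl×1, nCL×1, nCl×1, ncL×1, ncl×1
nnCcll gametes: nCl×4, ncl×4
NnCcLl×nnCcll grid (8·8=64): NnCCLl=4 NnCCll=4 NnCcLl=8 NnCcll=8 NnccLl=4 Nnccll=4 nnCCLl=4 nnCCll=4 nnCcLl=8 nnCcll=8 nnccLl=4 nnccll=4
N_ cc ll hits 4/64; gcd=4; 4÷4/64÷4 = 1/16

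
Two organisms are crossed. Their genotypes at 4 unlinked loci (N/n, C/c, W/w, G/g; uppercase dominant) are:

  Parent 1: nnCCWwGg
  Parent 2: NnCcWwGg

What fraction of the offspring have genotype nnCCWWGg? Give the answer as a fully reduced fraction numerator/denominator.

nnCCWwGg gametes: nCWG×4, nCWg×4, nCwG×4, nCwg×4
NnCcWwGg gametes: NCWG×1, NCWg×1, NCwG×1, NCwg×1, NcWG×1, NcWg×1, NcwG×1, Ncwg×1, nCWG×1, nCWg×1, nCwG×1, nCwg×1, ncWG×1, ncWg×1, ncwG×1, ncwg×1
nnCCWwGg×NnCcWwGg grid (16·16=256): NnCCWWGG=4 NnCCWWGg=8 NnCCWWgg=4 NnCCWwGG=8 NnCCWwGg=16 NnCCWwgg=8 NnCCwwGG=4 NnCCwwGg=8 NnCCwwgg=4 NnCcWWGG=4 NnCcWWGg=8 NnCcWWgg=4 NnCcWwGG=8 NnCcWwGg=16 NnCcWwgg=8 NnCcwwGG=4 NnCcwwGg=8 NnCcwwgg=4 nnCCWWGG=4 nnCCWWGg=8 nnCCWWgg=4 nnCCWwGG=8 nnCCWwGg=16 nnCCWwgg=8 nnCCwwGG=4 nnCCwwGg=8 nnCCwwgg=4 nnCcWWGG=4 nnCcWWGg=8 nnCcWWgg=4 nnCcWwGG=8 nnCcWwGg=16 nnCcWwgg=8 nnCcwwGG=4 nnCcwwGg=8 nnCcwwgg=4
nnCCWWGg hits 8/256; gcd=8; 8÷8/256÷8 = 1/32

P(nnCCWWGg) = 1/32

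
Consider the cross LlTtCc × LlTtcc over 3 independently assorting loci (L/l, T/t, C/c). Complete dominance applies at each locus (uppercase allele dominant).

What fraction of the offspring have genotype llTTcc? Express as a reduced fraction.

P(llTTcc) = 1/32

LlTtCc gametes: LTC×1, LTc×1, LtC×1, Ltc×1, lTC×1, lTc×1, ltC×1, ltc×1
LlTtcc gametes: LTc×2, Ltc×2, lTc×2, ltc×2
LlTtCc×LlTtcc grid (8·8=64): LLTTCc=2 LLTTcc=2 LLTtCc=4 LLTtcc=4 LLttCc=2 LLttcc=2 LlTTCc=4 LlTTcc=4 LlTtCc=8 LlTtcc=8 LlttCc=4 Llttcc=4 llTTCc=2 llTTcc=2 llTtCc=4 llTtcc=4 llttCc=2 llttcc=2
llTTcc hits 2/64; gcd=2; 2÷2/64÷2 = 1/32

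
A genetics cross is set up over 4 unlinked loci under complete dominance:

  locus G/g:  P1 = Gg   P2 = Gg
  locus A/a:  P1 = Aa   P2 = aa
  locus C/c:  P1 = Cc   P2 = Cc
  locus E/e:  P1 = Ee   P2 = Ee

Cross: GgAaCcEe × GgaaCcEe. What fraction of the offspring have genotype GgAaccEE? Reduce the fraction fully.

P(GgAaccEE) = 1/64

GgAaCcEe gametes: GACE×1, GACe×1, GAcE×1, GAce×1, GaCE×1, GaCe×1, GacE×1, Gace×1, gACE×1, gACe×1, gAcE×1, gAce×1, gaCE×1, gaCe×1, gacE×1, gace×1
GgaaCcEe gametes: GaCE×2, GaCe×2, GacE×2, Gace×2, gaCE×2, gaCe×2, gacE×2, gace×2
GgAaCcEe×GgaaCcEe grid (16·16=256): GGAaCCEE=2 GGAaCCEe=4 GGAaCCee=2 GGAaCcEE=4 GGAaCcEe=8 GGAaCcee=4 GGAaccEE=2 GGAaccEe=4 GGAaccee=2 GGaaCCEE=2 GGaaCCEe=4 GGaaCCee=2 GGaaCcEE=4 GGaaCcEe=8 GGaaCcee=4 GGaaccEE=2 GGaaccEe=4 GGaaccee=2 GgAaCCEE=4 GgAaCCEe=8 GgAaCCee=4 GgAaCcEE=8 GgAaCcEe=16 GgAaCcee=8 GgAaccEE=4 GgAaccEe=8 GgAaccee=4 GgaaCCEE=4 GgaaCCEe=8 GgaaCCee=4 GgaaCcEE=8 GgaaCcEe=16 GgaaCcee=8 GgaaccEE=4 GgaaccEe=8 Ggaaccee=4 ggAaCCEE=2 ggAaCCEe=4 ggAaCCee=2 ggAaCcEE=4 ggAaCcEe=8 ggAaCcee=4 ggAaccEE=2 ggAaccEe=4 ggAaccee=2 ggaaCCEE=2 ggaaCCEe=4 ggaaCCee=2 ggaaCcEE=4 ggaaCcEe=8 ggaaCcee=4 ggaaccEE=2 ggaaccEe=4 ggaaccee=2
GgAaccEE hits 4/256; gcd=4; 4÷4/256÷4 = 1/64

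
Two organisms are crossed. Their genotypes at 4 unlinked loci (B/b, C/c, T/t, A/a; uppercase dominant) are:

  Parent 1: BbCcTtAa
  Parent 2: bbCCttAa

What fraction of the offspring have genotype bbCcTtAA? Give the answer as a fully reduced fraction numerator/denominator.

BbCcTtAa gametes: BCTA×1, BCTa×1, BCtA×1, BCta×1, BcTA×1, BcTa×1, BctA×1, Bcta×1, bCTA×1, bCTa×1, bCtA×1, bCta×1, bcTA×1, bcTa×1, bctA×1, bcta×1
bbCCttAa gametes: bCtA×8, bCta×8
BbCcTtAa×bbCCttAa grid (16·16=256): BbCCTtAA=8 BbCCTtAa=16 BbCCTtaa=8 BbCCttAA=8 BbCCttAa=16 BbCCttaa=8 BbCcTtAA=8 BbCcTtAa=16 BbCcTtaa=8 BbCcttAA=8 BbCcttAa=16 BbCcttaa=8 bbCCTtAA=8 bbCCTtAa=16 bbCCTtaa=8 bbCCttAA=8 bbCCttAa=16 bbCCttaa=8 bbCcTtAA=8 bbCcTtAa=16 bbCcTtaa=8 bbCcttAA=8 bbCcttAa=16 bbCcttaa=8
bbCcTtAA hits 8/256; gcd=8; 8÷8/256÷8 = 1/32

P(bbCcTtAA) = 1/32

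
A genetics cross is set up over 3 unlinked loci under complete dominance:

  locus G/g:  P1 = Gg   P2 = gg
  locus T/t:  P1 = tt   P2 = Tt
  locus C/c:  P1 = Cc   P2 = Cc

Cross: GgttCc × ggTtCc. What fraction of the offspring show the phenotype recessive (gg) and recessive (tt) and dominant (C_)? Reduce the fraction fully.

GgttCc gametes: GtC×2, Gtc×2, gtC×2, gtc×2
ggTtCc gametes: gTC×2, gTc×2, gtC×2, gtc×2
GgttCc×ggTtCc grid (8·8=64): GgTtCC=4 GgTtCc=8 GgTtcc=4 GgttCC=4 GgttCc=8 Ggttcc=4 ggTtCC=4 ggTtCc=8 ggTtcc=4 ggttCC=4 ggttCc=8 ggttcc=4
gg tt C_ hits 12/64; gcd=4; 12÷4/64÷4 = 3/16

P(gg tt C_) = 3/16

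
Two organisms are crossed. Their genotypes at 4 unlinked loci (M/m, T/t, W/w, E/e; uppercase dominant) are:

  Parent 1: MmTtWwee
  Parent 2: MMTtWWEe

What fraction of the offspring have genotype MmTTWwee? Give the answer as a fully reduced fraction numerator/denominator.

P(MmTTWwee) = 1/32

MmTtWwee gametes: MTWe×2, MTwe×2, MtWe×2, Mtwe×2, mTWe×2, mTwe×2, mtWe×2, mtwe×2
MMTtWWEe gametes: MTWE×4, MTWe×4, MtWE×4, MtWe×4
MmTtWwee×MMTtWWEe grid (16·16=256): MMTTWWEe=8 MMTTWWee=8 MMTTWwEe=8 MMTTWwee=8 MMTtWWEe=16 MMTtWWee=16 MMTtWwEe=16 MMTtWwee=16 MMttWWEe=8 MMttWWee=8 MMttWwEe=8 MMttWwee=8 MmTTWWEe=8 MmTTWWee=8 MmTTWwEe=8 MmTTWwee=8 MmTtWWEe=16 MmTtWWee=16 MmTtWwEe=16 MmTtWwee=16 MmttWWEe=8 MmttWWee=8 MmttWwEe=8 MmttWwee=8
MmTTWwee hits 8/256; gcd=8; 8÷8/256÷8 = 1/32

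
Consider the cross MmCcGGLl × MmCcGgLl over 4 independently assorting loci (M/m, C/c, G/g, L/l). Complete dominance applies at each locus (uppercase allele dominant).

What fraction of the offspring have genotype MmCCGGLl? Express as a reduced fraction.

MmCcGGLl gametes: MCGL×2, MCGl×2, McGL×2, McGl×2, mCGL×2, mCGl×2, mcGL×2, mcGl×2
MmCcGgLl gametes: MCGL×1, MCGl×1, MCgL×1, MCgl×1, McGL×1, McGl×1, McgL×1, Mcgl×1, mCGL×1, mCGl×1, mCgL×1, mCgl×1, mcGL×1, mcGl×1, mcgL×1, mcgl×1
MmCcGGLl×MmCcGgLl grid (16·16=256): MMCCGGLL=2 MMCCGGLl=4 MMCCGGll=2 MMCCGgLL=2 MMCCGgLl=4 MMCCGgll=2 MMCcGGLL=4 MMCcGGLl=8 MMCcGGll=4 MMCcGgLL=4 MMCcGgLl=8 MMCcGgll=4 MMccGGLL=2 MMccGGLl=4 MMccGGll=2 MMccGgLL=2 MMccGgLl=4 MMccGgll=2 MmCCGGLL=4 MmCCGGLl=8 MmCCGGll=4 MmCCGgLL=4 MmCCGgLl=8 MmCCGgll=4 MmCcGGLL=8 MmCcGGLl=16 MmCcGGll=8 MmCcGgLL=8 MmCcGgLl=16 MmCcGgll=8 MmccGGLL=4 MmccGGLl=8 MmccGGll=4 MmccGgLL=4 MmccGgLl=8 MmccGgll=4 mmCCGGLL=2 mmCCGGLl=4 mmCCGGll=2 mmCCGgLL=2 mmCCGgLl=4 mmCCGgll=2 mmCcGGLL=4 mmCcGGLl=8 mmCcGGll=4 mmCcGgLL=4 mmCcGgLl=8 mmCcGgll=4 mmccGGLL=2 mmccGGLl=4 mmccGGll=2 mmccGgLL=2 mmccGgLl=4 mmccGgll=2
MmCCGGLl hits 8/256; gcd=8; 8÷8/256÷8 = 1/32

P(MmCCGGLl) = 1/32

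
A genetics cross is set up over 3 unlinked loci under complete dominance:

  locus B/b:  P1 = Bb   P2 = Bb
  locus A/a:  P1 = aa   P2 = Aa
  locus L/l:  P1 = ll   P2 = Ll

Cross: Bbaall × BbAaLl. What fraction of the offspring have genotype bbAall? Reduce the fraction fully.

Bbaall gametes: Bal×4, bal×4
BbAaLl gametes: BAL×1, BAl×1, BaL×1, Bal×1, bAL×1, bAl×1, baL×1, bal×1
Bbaall×BbAaLl grid (8·8=64): BBAaLl=4 BBAall=4 BBaaLl=4 BBaall=4 BbAaLl=8 BbAall=8 BbaaLl=8 Bbaall=8 bbAaLl=4 bbAall=4 bbaaLl=4 bbaall=4
bbAall hits 4/64; gcd=4; 4÷4/64÷4 = 1/16

P(bbAall) = 1/16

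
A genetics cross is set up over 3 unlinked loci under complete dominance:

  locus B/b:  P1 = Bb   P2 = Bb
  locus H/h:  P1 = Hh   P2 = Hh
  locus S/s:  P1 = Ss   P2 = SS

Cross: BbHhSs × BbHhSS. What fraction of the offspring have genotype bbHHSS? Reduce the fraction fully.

P(bbHHSS) = 1/32

BbHhSs gametes: BHS×1, BHs×1, BhS×1, Bhs×1, bHS×1, bHs×1, bhS×1, bhs×1
BbHhSS gametes: BHS×2, BhS×2, bHS×2, bhS×2
BbHhSs×BbHhSS grid (8·8=64): BBHHSS=2 BBHHSs=2 BBHhSS=4 BBHhSs=4 BBhhSS=2 BBhhSs=2 BbHHSS=4 BbHHSs=4 BbHhSS=8 BbHhSs=8 BbhhSS=4 BbhhSs=4 bbHHSS=2 bbHHSs=2 bbHhSS=4 bbHhSs=4 bbhhSS=2 bbhhSs=2
bbHHSS hits 2/64; gcd=2; 2÷2/64÷2 = 1/32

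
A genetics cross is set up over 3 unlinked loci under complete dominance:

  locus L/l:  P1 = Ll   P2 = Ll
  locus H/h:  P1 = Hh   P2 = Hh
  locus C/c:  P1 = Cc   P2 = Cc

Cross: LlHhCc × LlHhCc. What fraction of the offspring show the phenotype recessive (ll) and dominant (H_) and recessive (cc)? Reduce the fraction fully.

P(ll H_ cc) = 3/64

LlHhCc gametes: LHC×1, LHc×1, LhC×1, Lhc×1, lHC×1, lHc×1, lhC×1, lhc×1
LlHhCc gametes: LHC×1, LHc×1, LhC×1, Lhc×1, lHC×1, lHc×1, lhC×1, lhc×1
LlHhCc×LlHhCc grid (8·8=64): LLHHCC=1 LLHHCc=2 LLHHcc=1 LLHhCC=2 LLHhCc=4 LLHhcc=2 LLhhCC=1 LLhhCc=2 LLhhcc=1 LlHHCC=2 LlHHCc=4 LlHHcc=2 LlHhCC=4 LlHhCc=8 LlHhcc=4 LlhhCC=2 LlhhCc=4 Llhhcc=2 llHHCC=1 llHHCc=2 llHHcc=1 llHhCC=2 llHhCc=4 llHhcc=2 llhhCC=1 llhhCc=2 llhhcc=1
ll H_ cc hits 3/64; gcd=1; 3÷1/64÷1 = 3/64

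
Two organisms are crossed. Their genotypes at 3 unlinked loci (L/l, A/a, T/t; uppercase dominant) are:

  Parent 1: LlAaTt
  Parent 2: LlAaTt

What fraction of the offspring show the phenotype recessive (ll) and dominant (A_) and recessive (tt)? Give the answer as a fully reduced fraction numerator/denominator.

LlAaTt gametes: LAT×1, LAt×1, LaT×1, Lat×1, lAT×1, lAt×1, laT×1, lat×1
LlAaTt gametes: LAT×1, LAt×1, LaT×1, Lat×1, lAT×1, lAt×1, laT×1, lat×1
LlAaTt×LlAaTt grid (8·8=64): LLAATT=1 LLAATt=2 LLAAtt=1 LLAaTT=2 LLAaTt=4 LLAatt=2 LLaaTT=1 LLaaTt=2 LLaatt=1 LlAATT=2 LlAATt=4 LlAAtt=2 LlAaTT=4 LlAaTt=8 LlAatt=4 LlaaTT=2 LlaaTt=4 Llaatt=2 llAATT=1 llAATt=2 llAAtt=1 llAaTT=2 llAaTt=4 llAatt=2 llaaTT=1 llaaTt=2 llaatt=1
ll A_ tt hits 3/64; gcd=1; 3÷1/64÷1 = 3/64

P(ll A_ tt) = 3/64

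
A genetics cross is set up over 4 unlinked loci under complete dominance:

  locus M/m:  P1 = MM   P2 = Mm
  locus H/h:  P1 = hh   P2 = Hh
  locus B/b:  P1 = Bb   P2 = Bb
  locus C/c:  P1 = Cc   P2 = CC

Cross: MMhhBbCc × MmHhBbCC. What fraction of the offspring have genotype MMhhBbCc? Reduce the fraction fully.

P(MMhhBbCc) = 1/16

MMhhBbCc gametes: MhBC×4, MhBc×4, MhbC×4, Mhbc×4
MmHhBbCC gametes: MHBC×2, MHbC×2, MhBC×2, MhbC×2, mHBC×2, mHbC×2, mhBC×2, mhbC×2
MMhhBbCc×MmHhBbCC grid (16·16=256): MMHhBBCC=8 MMHhBBCc=8 MMHhBbCC=16 MMHhBbCc=16 MMHhbbCC=8 MMHhbbCc=8 MMhhBBCC=8 MMhhBBCc=8 MMhhBbCC=16 MMhhBbCc=16 MMhhbbCC=8 MMhhbbCc=8 MmHhBBCC=8 MmHhBBCc=8 MmHhBbCC=16 MmHhBbCc=16 MmHhbbCC=8 MmHhbbCc=8 MmhhBBCC=8 MmhhBBCc=8 MmhhBbCC=16 MmhhBbCc=16 MmhhbbCC=8 MmhhbbCc=8
MMhhBbCc hits 16/256; gcd=16; 16÷16/256÷16 = 1/16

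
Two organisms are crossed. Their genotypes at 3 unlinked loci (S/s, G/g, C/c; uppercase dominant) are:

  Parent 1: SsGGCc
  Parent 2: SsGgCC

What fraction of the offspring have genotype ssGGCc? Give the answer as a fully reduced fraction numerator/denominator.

P(ssGGCc) = 1/16

SsGGCc gametes: SGC×2, SGc×2, sGC×2, sGc×2
SsGgCC gametes: SGC×2, SgC×2, sGC×2, sgC×2
SsGGCc×SsGgCC grid (8·8=64): SSGGCC=4 SSGGCc=4 SSGgCC=4 SSGgCc=4 SsGGCC=8 SsGGCc=8 SsGgCC=8 SsGgCc=8 ssGGCC=4 ssGGCc=4 ssGgCC=4 ssGgCc=4
ssGGCc hits 4/64; gcd=4; 4÷4/64÷4 = 1/16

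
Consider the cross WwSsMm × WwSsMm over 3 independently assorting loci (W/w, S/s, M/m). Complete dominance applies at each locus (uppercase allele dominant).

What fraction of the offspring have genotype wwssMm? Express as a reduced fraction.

P(wwssMm) = 1/32

WwSsMm gametes: WSM×1, WSm×1, WsM×1, Wsm×1, wSM×1, wSm×1, wsM×1, wsm×1
WwSsMm gametes: WSM×1, WSm×1, WsM×1, Wsm×1, wSM×1, wSm×1, wsM×1, wsm×1
WwSsMm×WwSsMm grid (8·8=64): WWSSMM=1 WWSSMm=2 WWSSmm=1 WWSsMM=2 WWSsMm=4 WWSsmm=2 WWssMM=1 WWssMm=2 WWssmm=1 WwSSMM=2 WwSSMm=4 WwSSmm=2 WwSsMM=4 WwSsMm=8 WwSsmm=4 WwssMM=2 WwssMm=4 Wwssmm=2 wwSSMM=1 wwSSMm=2 wwSSmm=1 wwSsMM=2 wwSsMm=4 wwSsmm=2 wwssMM=1 wwssMm=2 wwssmm=1
wwssMm hits 2/64; gcd=2; 2÷2/64÷2 = 1/32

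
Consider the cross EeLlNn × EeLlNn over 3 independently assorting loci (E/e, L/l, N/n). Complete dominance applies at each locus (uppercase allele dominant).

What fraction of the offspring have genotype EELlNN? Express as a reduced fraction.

P(EELlNN) = 1/32

EeLlNn gametes: ELN×1, ELn×1, ElN×1, Eln×1, eLN×1, eLn×1, elN×1, eln×1
EeLlNn gametes: ELN×1, ELn×1, ElN×1, Eln×1, eLN×1, eLn×1, elN×1, eln×1
EeLlNn×EeLlNn grid (8·8=64): EELLNN=1 EELLNn=2 EELLnn=1 EELlNN=2 EELlNn=4 EELlnn=2 EEllNN=1 EEllNn=2 EEllnn=1 EeLLNN=2 EeLLNn=4 EeLLnn=2 EeLlNN=4 EeLlNn=8 EeLlnn=4 EellNN=2 EellNn=4 Eellnn=2 eeLLNN=1 eeLLNn=2 eeLLnn=1 eeLlNN=2 eeLlNn=4 eeLlnn=2 eellNN=1 eellNn=2 eellnn=1
EELlNN hits 2/64; gcd=2; 2÷2/64÷2 = 1/32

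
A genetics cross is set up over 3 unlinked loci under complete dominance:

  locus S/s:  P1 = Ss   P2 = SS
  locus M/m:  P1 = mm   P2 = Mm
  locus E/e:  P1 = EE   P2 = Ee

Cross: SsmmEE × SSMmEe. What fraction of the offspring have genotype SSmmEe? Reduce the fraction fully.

SsmmEE gametes: SmE×4, smE×4
SSMmEe gametes: SME×2, SMe×2, SmE×2, Sme×2
SsmmEE×SSMmEe grid (8·8=64): SSMmEE=8 SSMmEe=8 SSmmEE=8 SSmmEe=8 SsMmEE=8 SsMmEe=8 SsmmEE=8 SsmmEe=8
SSmmEe hits 8/64; gcd=8; 8÷8/64÷8 = 1/8

P(SSmmEe) = 1/8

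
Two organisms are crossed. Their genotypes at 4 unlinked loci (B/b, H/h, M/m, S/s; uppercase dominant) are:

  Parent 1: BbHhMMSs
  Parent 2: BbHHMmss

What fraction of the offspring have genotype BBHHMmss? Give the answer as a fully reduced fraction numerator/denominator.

BbHhMMSs gametes: BHMS×2, BHMs×2, BhMS×2, BhMs×2, bHMS×2, bHMs×2, bhMS×2, bhMs×2
BbHHMmss gametes: BHMs×4, BHms×4, bHMs×4, bHms×4
BbHhMMSs×BbHHMmss grid (16·16=256): BBHHMMSs=8 BBHHMMss=8 BBHHMmSs=8 BBHHMmss=8 BBHhMMSs=8 BBHhMMss=8 BBHhMmSs=8 BBHhMmss=8 BbHHMMSs=16 BbHHMMss=16 BbHHMmSs=16 BbHHMmss=16 BbHhMMSs=16 BbHhMMss=16 BbHhMmSs=16 BbHhMmss=16 bbHHMMSs=8 bbHHMMss=8 bbHHMmSs=8 bbHHMmss=8 bbHhMMSs=8 bbHhMMss=8 bbHhMmSs=8 bbHhMmss=8
BBHHMmss hits 8/256; gcd=8; 8÷8/256÷8 = 1/32

P(BBHHMmss) = 1/32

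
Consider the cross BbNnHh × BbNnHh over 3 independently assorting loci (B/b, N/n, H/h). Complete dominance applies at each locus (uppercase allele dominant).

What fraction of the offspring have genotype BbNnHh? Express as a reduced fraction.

P(BbNnHh) = 1/8

BbNnHh gametes: BNH×1, BNh×1, BnH×1, Bnh×1, bNH×1, bNh×1, bnH×1, bnh×1
BbNnHh gametes: BNH×1, BNh×1, BnH×1, Bnh×1, bNH×1, bNh×1, bnH×1, bnh×1
BbNnHh×BbNnHh grid (8·8=64): BBNNHH=1 BBNNHh=2 BBNNhh=1 BBNnHH=2 BBNnHh=4 BBNnhh=2 BBnnHH=1 BBnnHh=2 BBnnhh=1 BbNNHH=2 BbNNHh=4 BbNNhh=2 BbNnHH=4 BbNnHh=8 BbNnhh=4 BbnnHH=2 BbnnHh=4 Bbnnhh=2 bbNNHH=1 bbNNHh=2 bbNNhh=1 bbNnHH=2 bbNnHh=4 bbNnhh=2 bbnnHH=1 bbnnHh=2 bbnnhh=1
BbNnHh hits 8/64; gcd=8; 8÷8/64÷8 = 1/8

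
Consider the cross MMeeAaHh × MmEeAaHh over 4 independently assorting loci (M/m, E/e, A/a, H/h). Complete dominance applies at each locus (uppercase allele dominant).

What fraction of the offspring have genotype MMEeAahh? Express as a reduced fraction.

MMeeAaHh gametes: MeAH×4, MeAh×4, MeaH×4, Meah×4
MmEeAaHh gametes: MEAH×1, MEAh×1, MEaH×1, MEah×1, MeAH×1, MeAh×1, MeaH×1, Meah×1, mEAH×1, mEAh×1, mEaH×1, mEah×1, meAH×1, meAh×1, meaH×1, meah×1
MMeeAaHh×MmEeAaHh grid (16·16=256): MMEeAAHH=4 MMEeAAHh=8 MMEeAAhh=4 MMEeAaHH=8 MMEeAaHh=16 MMEeAahh=8 MMEeaaHH=4 MMEeaaHh=8 MMEeaahh=4 MMeeAAHH=4 MMeeAAHh=8 MMeeAAhh=4 MMeeAaHH=8 MMeeAaHh=16 MMeeAahh=8 MMeeaaHH=4 MMeeaaHh=8 MMeeaahh=4 MmEeAAHH=4 MmEeAAHh=8 MmEeAAhh=4 MmEeAaHH=8 MmEeAaHh=16 MmEeAahh=8 MmEeaaHH=4 MmEeaaHh=8 MmEeaahh=4 MmeeAAHH=4 MmeeAAHh=8 MmeeAAhh=4 MmeeAaHH=8 MmeeAaHh=16 MmeeAahh=8 MmeeaaHH=4 MmeeaaHh=8 Mmeeaahh=4
MMEeAahh hits 8/256; gcd=8; 8÷8/256÷8 = 1/32

P(MMEeAahh) = 1/32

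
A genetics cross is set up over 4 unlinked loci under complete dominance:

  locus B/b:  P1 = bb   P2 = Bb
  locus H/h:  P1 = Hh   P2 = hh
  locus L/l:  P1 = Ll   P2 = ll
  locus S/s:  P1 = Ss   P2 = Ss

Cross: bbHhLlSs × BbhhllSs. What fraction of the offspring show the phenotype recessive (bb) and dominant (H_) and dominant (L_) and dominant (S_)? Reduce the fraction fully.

bbHhLlSs gametes: bHLS×2, bHLs×2, bHlS×2, bHls×2, bhLS×2, bhLs×2, bhlS×2, bhls×2
BbhhllSs gametes: BhlS×4, Bhls×4, bhlS×4, bhls×4
bbHhLlSs×BbhhllSs grid (16·16=256): BbHhLlSS=8 BbHhLlSs=16 BbHhLlss=8 BbHhllSS=8 BbHhllSs=16 BbHhllss=8 BbhhLlSS=8 BbhhLlSs=16 BbhhLlss=8 BbhhllSS=8 BbhhllSs=16 Bbhhllss=8 bbHhLlSS=8 bbHhLlSs=16 bbHhLlss=8 bbHhllSS=8 bbHhllSs=16 bbHhllss=8 bbhhLlSS=8 bbhhLlSs=16 bbhhLlss=8 bbhhllSS=8 bbhhllSs=16 bbhhllss=8
bb H_ L_ S_ hits 24/256; gcd=8; 24÷8/256÷8 = 3/32

P(bb H_ L_ S_) = 3/32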